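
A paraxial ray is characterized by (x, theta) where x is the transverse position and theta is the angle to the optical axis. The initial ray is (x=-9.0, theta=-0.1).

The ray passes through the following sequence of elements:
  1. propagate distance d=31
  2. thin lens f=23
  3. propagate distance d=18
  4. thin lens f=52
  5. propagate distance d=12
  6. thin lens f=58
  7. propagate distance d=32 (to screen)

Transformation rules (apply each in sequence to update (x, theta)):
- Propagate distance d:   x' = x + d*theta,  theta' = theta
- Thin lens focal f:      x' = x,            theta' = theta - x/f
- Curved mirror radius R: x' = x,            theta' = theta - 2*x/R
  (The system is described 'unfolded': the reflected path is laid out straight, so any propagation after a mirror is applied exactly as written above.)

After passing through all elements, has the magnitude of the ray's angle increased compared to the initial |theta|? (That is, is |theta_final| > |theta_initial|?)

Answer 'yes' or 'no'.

Initial: x=-9.0000 theta=-0.1000
After 1 (propagate distance d=31): x=-12.1000 theta=-0.1000
After 2 (thin lens f=23): x=-12.1000 theta=49/115 (≈0.4261)
After 3 (propagate distance d=18): x=-1019/230 (≈-4.4304) theta=49/115 (≈0.4261)
After 4 (thin lens f=52): x=-1019/230 (≈-4.4304) theta=1223/2392 (≈0.5113)
After 5 (propagate distance d=12): x=2549/1495 (≈1.7050) theta=1223/2392 (≈0.5113)
After 6 (thin lens f=58): x=2549/1495 (≈1.7050) theta=167139/346840 (≈0.4819)
After 7 (propagate distance d=32 (to screen)): x=742477/43355 (≈17.1255) theta=167139/346840 (≈0.4819)
|theta_initial|=0.1000 |theta_final|=167139/346840 (≈0.4819) -> increased

Answer: yes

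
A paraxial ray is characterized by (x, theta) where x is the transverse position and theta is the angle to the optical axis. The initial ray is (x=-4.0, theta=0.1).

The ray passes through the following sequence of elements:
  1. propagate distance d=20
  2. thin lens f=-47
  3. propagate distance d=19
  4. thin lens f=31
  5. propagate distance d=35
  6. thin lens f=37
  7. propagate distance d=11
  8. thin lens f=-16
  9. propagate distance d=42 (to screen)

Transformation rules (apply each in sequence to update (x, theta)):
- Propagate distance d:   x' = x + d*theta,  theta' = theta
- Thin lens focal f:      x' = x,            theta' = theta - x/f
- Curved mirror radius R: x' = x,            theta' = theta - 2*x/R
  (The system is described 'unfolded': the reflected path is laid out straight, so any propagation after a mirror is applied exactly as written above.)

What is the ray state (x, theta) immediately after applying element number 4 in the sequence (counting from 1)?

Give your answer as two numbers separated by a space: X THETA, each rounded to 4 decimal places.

Answer: -0.9085 0.0868

Derivation:
Initial: x=-4.0000 theta=0.1000
After 1 (propagate distance d=20): x=-2.0000 theta=0.1000
After 2 (thin lens f=-47): x=-2.0000 theta=27/470 (≈0.0574)
After 3 (propagate distance d=19): x=-427/470 (≈-0.9085) theta=27/470 (≈0.0574)
After 4 (thin lens f=31): x=-427/470 (≈-0.9085) theta=632/7285 (≈0.0868)
Rounded to 4 decimal places: x = -0.9085, theta = 0.0868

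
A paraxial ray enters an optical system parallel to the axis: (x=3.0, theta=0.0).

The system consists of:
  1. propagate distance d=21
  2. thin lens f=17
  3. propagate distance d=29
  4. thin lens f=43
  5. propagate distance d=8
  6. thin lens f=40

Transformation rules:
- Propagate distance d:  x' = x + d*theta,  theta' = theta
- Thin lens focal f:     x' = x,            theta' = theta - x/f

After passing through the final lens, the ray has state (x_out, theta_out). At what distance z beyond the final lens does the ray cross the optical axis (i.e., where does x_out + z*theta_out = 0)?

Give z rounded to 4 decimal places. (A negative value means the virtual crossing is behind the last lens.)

Initial: x=3.0000 theta=0.0000
After 1 (propagate distance d=21): x=3.0000 theta=0.0000
After 2 (thin lens f=17): x=3.0000 theta=-3/17 (≈-0.1765)
After 3 (propagate distance d=29): x=-36/17 (≈-2.1176) theta=-3/17 (≈-0.1765)
After 4 (thin lens f=43): x=-36/17 (≈-2.1176) theta=-93/731 (≈-0.1272)
After 5 (propagate distance d=8): x=-2292/731 (≈-3.1354) theta=-93/731 (≈-0.1272)
After 6 (thin lens f=40): x=-2292/731 (≈-3.1354) theta=-21/430 (≈-0.0488)
z_focus = -x_out/theta_out = -(-2292/731)/(-21/430) = -7640/119 ≈ -64.2017
Rounded to 4 decimal places: z = -64.2017

Answer: -64.2017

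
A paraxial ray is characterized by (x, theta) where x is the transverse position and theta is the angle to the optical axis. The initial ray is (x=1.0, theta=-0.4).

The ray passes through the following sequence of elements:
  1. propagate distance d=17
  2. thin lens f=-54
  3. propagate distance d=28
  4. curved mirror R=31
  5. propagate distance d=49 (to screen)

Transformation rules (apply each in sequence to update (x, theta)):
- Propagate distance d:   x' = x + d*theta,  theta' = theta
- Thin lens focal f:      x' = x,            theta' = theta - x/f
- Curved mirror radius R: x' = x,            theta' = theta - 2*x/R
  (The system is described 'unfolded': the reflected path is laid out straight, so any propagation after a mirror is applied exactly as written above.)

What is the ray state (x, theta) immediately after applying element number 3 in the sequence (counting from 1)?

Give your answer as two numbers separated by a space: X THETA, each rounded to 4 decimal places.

Answer: -20.0074 -0.5074

Derivation:
Initial: x=1.0000 theta=-0.4000
After 1 (propagate distance d=17): x=-5.8000 theta=-0.4000
After 2 (thin lens f=-54): x=-5.8000 theta=-137/270 (≈-0.5074)
After 3 (propagate distance d=28): x=-2701/135 (≈-20.0074) theta=-137/270 (≈-0.5074)
Rounded to 4 decimal places: x = -20.0074, theta = -0.5074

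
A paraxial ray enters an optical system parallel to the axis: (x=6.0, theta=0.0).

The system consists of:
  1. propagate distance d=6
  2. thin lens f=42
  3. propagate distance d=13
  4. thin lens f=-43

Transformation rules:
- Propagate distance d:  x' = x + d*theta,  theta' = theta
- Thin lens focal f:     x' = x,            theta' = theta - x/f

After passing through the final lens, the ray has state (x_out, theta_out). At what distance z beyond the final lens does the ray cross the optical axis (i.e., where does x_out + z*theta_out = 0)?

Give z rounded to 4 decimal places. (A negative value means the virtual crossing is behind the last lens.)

Initial: x=6.0000 theta=0.0000
After 1 (propagate distance d=6): x=6.0000 theta=0.0000
After 2 (thin lens f=42): x=6.0000 theta=-1/7 (≈-0.1429)
After 3 (propagate distance d=13): x=29/7 (≈4.1429) theta=-1/7 (≈-0.1429)
After 4 (thin lens f=-43): x=29/7 (≈4.1429) theta=-2/43 (≈-0.0465)
z_focus = -x_out/theta_out = -(29/7)/(-2/43) = 1247/14 ≈ 89.0714
Rounded to 4 decimal places: z = 89.0714

Answer: 89.0714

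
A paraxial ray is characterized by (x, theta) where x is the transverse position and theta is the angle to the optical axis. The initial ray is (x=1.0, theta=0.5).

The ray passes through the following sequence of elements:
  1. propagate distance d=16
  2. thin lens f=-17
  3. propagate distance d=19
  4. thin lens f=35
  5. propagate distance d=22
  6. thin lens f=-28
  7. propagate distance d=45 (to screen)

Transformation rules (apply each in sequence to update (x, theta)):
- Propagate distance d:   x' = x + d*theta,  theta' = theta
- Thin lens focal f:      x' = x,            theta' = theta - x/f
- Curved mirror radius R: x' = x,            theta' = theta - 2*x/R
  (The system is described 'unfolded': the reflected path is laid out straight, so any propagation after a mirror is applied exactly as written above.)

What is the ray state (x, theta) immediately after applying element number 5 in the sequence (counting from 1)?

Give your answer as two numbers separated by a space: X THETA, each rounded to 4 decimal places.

Initial: x=1.0000 theta=0.5000
After 1 (propagate distance d=16): x=9.0000 theta=0.5000
After 2 (thin lens f=-17): x=9.0000 theta=35/34 (≈1.0294)
After 3 (propagate distance d=19): x=971/34 (≈28.5588) theta=35/34 (≈1.0294)
After 4 (thin lens f=35): x=971/34 (≈28.5588) theta=127/595 (≈0.2134)
After 5 (propagate distance d=22): x=39573/1190 (≈33.2546) theta=127/595 (≈0.2134)
Rounded to 4 decimal places: x = 33.2546, theta = 0.2134

Answer: 33.2546 0.2134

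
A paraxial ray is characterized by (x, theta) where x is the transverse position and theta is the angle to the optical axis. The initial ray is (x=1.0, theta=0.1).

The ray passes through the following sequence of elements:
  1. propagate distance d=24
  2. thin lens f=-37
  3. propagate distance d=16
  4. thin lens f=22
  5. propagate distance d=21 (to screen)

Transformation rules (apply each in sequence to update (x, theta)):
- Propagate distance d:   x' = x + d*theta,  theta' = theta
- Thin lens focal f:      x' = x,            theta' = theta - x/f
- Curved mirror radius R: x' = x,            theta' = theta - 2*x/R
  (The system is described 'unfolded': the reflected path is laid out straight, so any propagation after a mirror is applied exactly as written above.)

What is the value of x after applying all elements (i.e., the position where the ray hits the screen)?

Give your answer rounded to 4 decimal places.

Initial: x=1.0000 theta=0.1000
After 1 (propagate distance d=24): x=3.4000 theta=0.1000
After 2 (thin lens f=-37): x=3.4000 theta=71/370 (≈0.1919)
After 3 (propagate distance d=16): x=1197/185 (≈6.4703) theta=71/370 (≈0.1919)
After 4 (thin lens f=22): x=1197/185 (≈6.4703) theta=-208/2035 (≈-0.1022)
After 5 (propagate distance d=21 (to screen)): x=8799/2035 (≈4.3238) theta=-208/2035 (≈-0.1022)
Rounded to 4 decimal places: x = 4.3238

Answer: 4.3238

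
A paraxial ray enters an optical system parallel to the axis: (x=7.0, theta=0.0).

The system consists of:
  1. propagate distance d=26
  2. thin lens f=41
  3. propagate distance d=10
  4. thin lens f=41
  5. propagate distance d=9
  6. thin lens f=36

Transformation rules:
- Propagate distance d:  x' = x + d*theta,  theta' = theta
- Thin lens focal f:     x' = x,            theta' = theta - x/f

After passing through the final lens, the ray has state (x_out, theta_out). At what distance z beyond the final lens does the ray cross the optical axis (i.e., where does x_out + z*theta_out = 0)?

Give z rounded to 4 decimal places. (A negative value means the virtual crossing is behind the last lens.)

Initial: x=7.0000 theta=0.0000
After 1 (propagate distance d=26): x=7.0000 theta=0.0000
After 2 (thin lens f=41): x=7.0000 theta=-7/41 (≈-0.1707)
After 3 (propagate distance d=10): x=217/41 (≈5.2927) theta=-7/41 (≈-0.1707)
After 4 (thin lens f=41): x=217/41 (≈5.2927) theta=-504/1681 (≈-0.2998)
After 5 (propagate distance d=9): x=4361/1681 (≈2.5943) theta=-504/1681 (≈-0.2998)
After 6 (thin lens f=36): x=4361/1681 (≈2.5943) theta=-22505/60516 (≈-0.3719)
z_focus = -x_out/theta_out = -(4361/1681)/(-22505/60516) = 22428/3215 ≈ 6.9760
Rounded to 4 decimal places: z = 6.9760

Answer: 6.9760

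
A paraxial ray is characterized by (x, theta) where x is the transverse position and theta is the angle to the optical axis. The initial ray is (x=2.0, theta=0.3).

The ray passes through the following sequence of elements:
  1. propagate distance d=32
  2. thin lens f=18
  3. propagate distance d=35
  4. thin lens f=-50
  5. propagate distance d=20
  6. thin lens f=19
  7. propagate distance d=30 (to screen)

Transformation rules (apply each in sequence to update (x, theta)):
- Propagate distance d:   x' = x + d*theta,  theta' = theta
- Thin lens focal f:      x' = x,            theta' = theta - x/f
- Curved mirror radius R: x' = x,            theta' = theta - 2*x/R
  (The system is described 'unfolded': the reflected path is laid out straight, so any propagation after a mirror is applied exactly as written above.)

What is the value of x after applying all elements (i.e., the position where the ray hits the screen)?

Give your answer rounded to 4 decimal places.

Initial: x=2.0000 theta=0.3000
After 1 (propagate distance d=32): x=11.6000 theta=0.3000
After 2 (thin lens f=18): x=11.6000 theta=-31/90 (≈-0.3444)
After 3 (propagate distance d=35): x=-41/90 (≈-0.4556) theta=-31/90 (≈-0.3444)
After 4 (thin lens f=-50): x=-41/90 (≈-0.4556) theta=-1591/4500 (≈-0.3536)
After 5 (propagate distance d=20): x=-1129/150 (≈-7.5267) theta=-1591/4500 (≈-0.3536)
After 6 (thin lens f=19): x=-1129/150 (≈-7.5267) theta=3641/85500 (≈0.0426)
After 7 (propagate distance d=30 (to screen)): x=-1781/285 (≈-6.2491) theta=3641/85500 (≈0.0426)
Rounded to 4 decimal places: x = -6.2491

Answer: -6.2491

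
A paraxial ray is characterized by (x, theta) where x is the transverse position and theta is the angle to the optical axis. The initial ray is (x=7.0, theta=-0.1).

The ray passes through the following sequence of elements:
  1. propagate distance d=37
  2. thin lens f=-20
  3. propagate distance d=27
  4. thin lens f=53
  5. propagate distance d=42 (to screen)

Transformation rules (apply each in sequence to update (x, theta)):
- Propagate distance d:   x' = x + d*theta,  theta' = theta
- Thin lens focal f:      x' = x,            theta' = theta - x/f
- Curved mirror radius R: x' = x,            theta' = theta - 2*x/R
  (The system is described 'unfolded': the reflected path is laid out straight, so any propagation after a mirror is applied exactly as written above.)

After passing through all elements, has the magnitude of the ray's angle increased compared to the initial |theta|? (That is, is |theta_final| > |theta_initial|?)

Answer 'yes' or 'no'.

Initial: x=7.0000 theta=-0.1000
After 1 (propagate distance d=37): x=3.3000 theta=-0.1000
After 2 (thin lens f=-20): x=3.3000 theta=0.0650
After 3 (propagate distance d=27): x=5.0550 theta=0.0650
After 4 (thin lens f=53): x=5.0550 theta=-161/5300 (≈-0.0304)
After 5 (propagate distance d=42 (to screen)): x=40059/10600 (≈3.7792) theta=-161/5300 (≈-0.0304)
|theta_initial|=0.1000 |theta_final|=161/5300 (≈0.0304) -> not increased

Answer: no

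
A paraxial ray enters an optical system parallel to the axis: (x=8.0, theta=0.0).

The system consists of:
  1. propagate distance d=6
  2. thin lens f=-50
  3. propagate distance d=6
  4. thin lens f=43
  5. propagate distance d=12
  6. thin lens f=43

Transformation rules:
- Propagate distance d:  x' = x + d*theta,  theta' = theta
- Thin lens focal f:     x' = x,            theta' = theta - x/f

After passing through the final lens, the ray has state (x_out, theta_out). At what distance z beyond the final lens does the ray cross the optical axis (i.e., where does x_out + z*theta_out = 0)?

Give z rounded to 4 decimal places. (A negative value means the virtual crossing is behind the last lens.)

Initial: x=8.0000 theta=0.0000
After 1 (propagate distance d=6): x=8.0000 theta=0.0000
After 2 (thin lens f=-50): x=8.0000 theta=0.1600
After 3 (propagate distance d=6): x=8.9600 theta=0.1600
After 4 (thin lens f=43): x=8.9600 theta=-52/1075 (≈-0.0484)
After 5 (propagate distance d=12): x=9008/1075 (≈8.3795) theta=-52/1075 (≈-0.0484)
After 6 (thin lens f=43): x=9008/1075 (≈8.3795) theta=-11244/46225 (≈-0.2432)
z_focus = -x_out/theta_out = -(9008/1075)/(-11244/46225) = 96836/2811 ≈ 34.4490
Rounded to 4 decimal places: z = 34.4490

Answer: 34.4490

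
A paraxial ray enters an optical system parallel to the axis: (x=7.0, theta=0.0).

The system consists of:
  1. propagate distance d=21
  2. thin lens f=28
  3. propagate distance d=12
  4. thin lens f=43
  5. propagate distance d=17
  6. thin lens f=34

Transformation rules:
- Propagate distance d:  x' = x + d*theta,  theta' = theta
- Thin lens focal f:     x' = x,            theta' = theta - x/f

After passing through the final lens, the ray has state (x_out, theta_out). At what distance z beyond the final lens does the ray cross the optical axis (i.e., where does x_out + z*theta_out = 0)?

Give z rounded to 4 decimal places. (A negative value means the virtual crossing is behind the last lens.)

Answer: -6.3335

Derivation:
Initial: x=7.0000 theta=0.0000
After 1 (propagate distance d=21): x=7.0000 theta=0.0000
After 2 (thin lens f=28): x=7.0000 theta=-0.2500
After 3 (propagate distance d=12): x=4.0000 theta=-0.2500
After 4 (thin lens f=43): x=4.0000 theta=-59/172 (≈-0.3430)
After 5 (propagate distance d=17): x=-315/172 (≈-1.8314) theta=-59/172 (≈-0.3430)
After 6 (thin lens f=34): x=-315/172 (≈-1.8314) theta=-1691/5848 (≈-0.2892)
z_focus = -x_out/theta_out = -(-315/172)/(-1691/5848) = -10710/1691 ≈ -6.3335
Rounded to 4 decimal places: z = -6.3335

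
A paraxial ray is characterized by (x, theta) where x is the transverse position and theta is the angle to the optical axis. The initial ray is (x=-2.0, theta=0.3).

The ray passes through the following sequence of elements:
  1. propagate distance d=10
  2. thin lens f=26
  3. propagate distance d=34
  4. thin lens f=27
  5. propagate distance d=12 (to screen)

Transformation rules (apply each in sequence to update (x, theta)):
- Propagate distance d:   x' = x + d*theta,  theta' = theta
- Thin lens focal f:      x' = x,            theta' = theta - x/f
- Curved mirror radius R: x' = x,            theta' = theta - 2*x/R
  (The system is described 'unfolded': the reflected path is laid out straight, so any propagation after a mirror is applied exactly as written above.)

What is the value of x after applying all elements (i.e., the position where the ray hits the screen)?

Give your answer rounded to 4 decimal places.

Answer: 8.6342

Derivation:
Initial: x=-2.0000 theta=0.3000
After 1 (propagate distance d=10): x=1.0000 theta=0.3000
After 2 (thin lens f=26): x=1.0000 theta=17/65 (≈0.2615)
After 3 (propagate distance d=34): x=643/65 (≈9.8923) theta=17/65 (≈0.2615)
After 4 (thin lens f=27): x=643/65 (≈9.8923) theta=-184/1755 (≈-0.1048)
After 5 (propagate distance d=12 (to screen)): x=5051/585 (≈8.6342) theta=-184/1755 (≈-0.1048)
Rounded to 4 decimal places: x = 8.6342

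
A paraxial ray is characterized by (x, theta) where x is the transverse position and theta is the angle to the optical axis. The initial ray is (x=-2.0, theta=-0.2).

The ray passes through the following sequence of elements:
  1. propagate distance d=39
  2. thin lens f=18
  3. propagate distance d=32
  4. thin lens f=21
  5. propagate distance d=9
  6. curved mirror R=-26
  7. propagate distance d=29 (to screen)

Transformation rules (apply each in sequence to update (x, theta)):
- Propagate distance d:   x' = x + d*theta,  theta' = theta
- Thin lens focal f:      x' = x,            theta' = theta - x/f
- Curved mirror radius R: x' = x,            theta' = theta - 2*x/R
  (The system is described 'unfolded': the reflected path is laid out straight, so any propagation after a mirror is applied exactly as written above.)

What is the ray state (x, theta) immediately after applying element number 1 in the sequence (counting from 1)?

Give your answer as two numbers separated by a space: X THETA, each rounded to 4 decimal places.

Initial: x=-2.0000 theta=-0.2000
After 1 (propagate distance d=39): x=-9.8000 theta=-0.2000
Rounded to 4 decimal places: x = -9.8000, theta = -0.2000

Answer: -9.8000 -0.2000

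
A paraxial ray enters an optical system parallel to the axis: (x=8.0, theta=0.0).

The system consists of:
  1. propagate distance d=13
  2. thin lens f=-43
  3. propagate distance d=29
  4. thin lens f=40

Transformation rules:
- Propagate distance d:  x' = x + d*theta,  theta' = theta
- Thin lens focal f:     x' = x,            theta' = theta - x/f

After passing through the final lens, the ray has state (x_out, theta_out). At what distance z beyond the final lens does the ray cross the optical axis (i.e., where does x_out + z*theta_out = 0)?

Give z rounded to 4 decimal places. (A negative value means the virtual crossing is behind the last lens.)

Answer: 90.0000

Derivation:
Initial: x=8.0000 theta=0.0000
After 1 (propagate distance d=13): x=8.0000 theta=0.0000
After 2 (thin lens f=-43): x=8.0000 theta=8/43 (≈0.1860)
After 3 (propagate distance d=29): x=576/43 (≈13.3953) theta=8/43 (≈0.1860)
After 4 (thin lens f=40): x=576/43 (≈13.3953) theta=-32/215 (≈-0.1488)
z_focus = -x_out/theta_out = -(576/43)/(-32/215) = 90.0000
Rounded to 4 decimal places: z = 90.0000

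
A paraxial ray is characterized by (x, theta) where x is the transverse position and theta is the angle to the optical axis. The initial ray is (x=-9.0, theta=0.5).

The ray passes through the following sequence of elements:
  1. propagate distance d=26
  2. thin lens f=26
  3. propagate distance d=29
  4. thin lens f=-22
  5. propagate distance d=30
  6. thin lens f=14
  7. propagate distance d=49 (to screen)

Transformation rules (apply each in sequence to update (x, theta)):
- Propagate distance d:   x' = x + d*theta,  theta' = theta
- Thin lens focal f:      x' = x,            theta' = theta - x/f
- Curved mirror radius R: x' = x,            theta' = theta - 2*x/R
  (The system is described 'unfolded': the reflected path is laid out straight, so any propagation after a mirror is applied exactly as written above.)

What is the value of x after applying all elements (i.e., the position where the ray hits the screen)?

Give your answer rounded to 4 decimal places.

Initial: x=-9.0000 theta=0.5000
After 1 (propagate distance d=26): x=4.0000 theta=0.5000
After 2 (thin lens f=26): x=4.0000 theta=9/26 (≈0.3462)
After 3 (propagate distance d=29): x=365/26 (≈14.0385) theta=9/26 (≈0.3462)
After 4 (thin lens f=-22): x=365/26 (≈14.0385) theta=563/572 (≈0.9843)
After 5 (propagate distance d=30): x=6230/143 (≈43.5664) theta=563/572 (≈0.9843)
After 6 (thin lens f=14): x=6230/143 (≈43.5664) theta=-1217/572 (≈-2.1276)
After 7 (propagate distance d=49 (to screen)): x=-34713/572 (≈-60.6871) theta=-1217/572 (≈-2.1276)
Rounded to 4 decimal places: x = -60.6871

Answer: -60.6871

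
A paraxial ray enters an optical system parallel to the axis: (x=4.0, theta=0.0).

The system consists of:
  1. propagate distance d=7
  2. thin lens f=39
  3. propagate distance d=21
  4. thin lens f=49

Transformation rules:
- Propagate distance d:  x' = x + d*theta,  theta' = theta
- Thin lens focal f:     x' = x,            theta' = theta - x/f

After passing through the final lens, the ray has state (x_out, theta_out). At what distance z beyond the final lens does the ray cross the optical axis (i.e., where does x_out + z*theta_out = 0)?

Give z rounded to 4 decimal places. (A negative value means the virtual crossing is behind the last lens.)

Initial: x=4.0000 theta=0.0000
After 1 (propagate distance d=7): x=4.0000 theta=0.0000
After 2 (thin lens f=39): x=4.0000 theta=-4/39 (≈-0.1026)
After 3 (propagate distance d=21): x=24/13 (≈1.8462) theta=-4/39 (≈-0.1026)
After 4 (thin lens f=49): x=24/13 (≈1.8462) theta=-268/1911 (≈-0.1402)
z_focus = -x_out/theta_out = -(24/13)/(-268/1911) = 882/67 ≈ 13.1642
Rounded to 4 decimal places: z = 13.1642

Answer: 13.1642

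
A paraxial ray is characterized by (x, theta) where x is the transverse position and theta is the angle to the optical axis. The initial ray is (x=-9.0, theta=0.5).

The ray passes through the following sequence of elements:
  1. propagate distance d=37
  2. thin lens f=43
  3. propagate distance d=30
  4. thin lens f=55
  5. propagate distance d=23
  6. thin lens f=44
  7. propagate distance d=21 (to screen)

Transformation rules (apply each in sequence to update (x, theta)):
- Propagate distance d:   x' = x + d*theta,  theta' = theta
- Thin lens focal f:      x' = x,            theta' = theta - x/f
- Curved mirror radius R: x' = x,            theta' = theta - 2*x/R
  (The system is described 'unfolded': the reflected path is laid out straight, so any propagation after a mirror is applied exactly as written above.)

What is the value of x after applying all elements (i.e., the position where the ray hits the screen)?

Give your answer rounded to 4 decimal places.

Answer: 7.8272

Derivation:
Initial: x=-9.0000 theta=0.5000
After 1 (propagate distance d=37): x=9.5000 theta=0.5000
After 2 (thin lens f=43): x=9.5000 theta=12/43 (≈0.2791)
After 3 (propagate distance d=30): x=1537/86 (≈17.8721) theta=12/43 (≈0.2791)
After 4 (thin lens f=55): x=1537/86 (≈17.8721) theta=-217/4730 (≈-0.0459)
After 5 (propagate distance d=23): x=39772/2365 (≈16.8169) theta=-217/4730 (≈-0.0459)
After 6 (thin lens f=44): x=39772/2365 (≈16.8169) theta=-22273/52030 (≈-0.4281)
After 7 (propagate distance d=21 (to screen)): x=407251/52030 (≈7.8272) theta=-22273/52030 (≈-0.4281)
Rounded to 4 decimal places: x = 7.8272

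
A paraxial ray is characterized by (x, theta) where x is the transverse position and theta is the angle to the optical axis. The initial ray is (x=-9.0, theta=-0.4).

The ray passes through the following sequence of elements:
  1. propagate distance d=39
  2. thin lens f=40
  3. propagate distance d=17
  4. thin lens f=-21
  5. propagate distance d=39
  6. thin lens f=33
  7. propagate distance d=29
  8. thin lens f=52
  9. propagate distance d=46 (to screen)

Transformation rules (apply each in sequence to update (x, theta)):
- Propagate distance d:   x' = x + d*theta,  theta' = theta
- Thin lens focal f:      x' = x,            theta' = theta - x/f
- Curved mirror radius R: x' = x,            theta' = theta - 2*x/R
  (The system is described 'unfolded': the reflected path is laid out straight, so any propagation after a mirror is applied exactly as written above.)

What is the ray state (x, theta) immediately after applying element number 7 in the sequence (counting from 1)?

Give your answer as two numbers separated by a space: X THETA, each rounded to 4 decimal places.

Answer: -28.9264 0.7769

Derivation:
Initial: x=-9.0000 theta=-0.4000
After 1 (propagate distance d=39): x=-24.6000 theta=-0.4000
After 2 (thin lens f=40): x=-24.6000 theta=0.2150
After 3 (propagate distance d=17): x=-20.9450 theta=0.2150
After 4 (thin lens f=-21): x=-20.9450 theta=-1643/2100 (≈-0.7824)
After 5 (propagate distance d=39): x=-72041/1400 (≈-51.4579) theta=-1643/2100 (≈-0.7824)
After 6 (thin lens f=33): x=-72041/1400 (≈-51.4579) theta=2393/3080 (≈0.7769)
After 7 (propagate distance d=29): x=-31819/1100 (≈-28.9264) theta=2393/3080 (≈0.7769)
Rounded to 4 decimal places: x = -28.9264, theta = 0.7769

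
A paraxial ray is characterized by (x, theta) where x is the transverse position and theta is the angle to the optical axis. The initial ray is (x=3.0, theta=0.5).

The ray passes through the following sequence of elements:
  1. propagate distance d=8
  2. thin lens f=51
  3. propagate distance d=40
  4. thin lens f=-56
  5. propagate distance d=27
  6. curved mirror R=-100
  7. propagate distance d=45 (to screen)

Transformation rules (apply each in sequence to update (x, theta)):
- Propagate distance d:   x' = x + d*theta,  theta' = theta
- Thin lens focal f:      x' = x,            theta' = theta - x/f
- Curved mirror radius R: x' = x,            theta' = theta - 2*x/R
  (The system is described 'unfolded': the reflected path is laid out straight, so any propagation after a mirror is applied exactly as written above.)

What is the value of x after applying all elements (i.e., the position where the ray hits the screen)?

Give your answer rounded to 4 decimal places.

Answer: 112.7902

Derivation:
Initial: x=3.0000 theta=0.5000
After 1 (propagate distance d=8): x=7.0000 theta=0.5000
After 2 (thin lens f=51): x=7.0000 theta=37/102 (≈0.3627)
After 3 (propagate distance d=40): x=1097/51 (≈21.5098) theta=37/102 (≈0.3627)
After 4 (thin lens f=-56): x=1097/51 (≈21.5098) theta=711/952 (≈0.7468)
After 5 (propagate distance d=27): x=119023/2856 (≈41.6747) theta=711/952 (≈0.7468)
After 6 (curved mirror R=-100): x=119023/2856 (≈41.6747) theta=32239/20400 (≈1.5803)
After 7 (propagate distance d=45 (to screen)): x=3221287/28560 (≈112.7902) theta=32239/20400 (≈1.5803)
Rounded to 4 decimal places: x = 112.7902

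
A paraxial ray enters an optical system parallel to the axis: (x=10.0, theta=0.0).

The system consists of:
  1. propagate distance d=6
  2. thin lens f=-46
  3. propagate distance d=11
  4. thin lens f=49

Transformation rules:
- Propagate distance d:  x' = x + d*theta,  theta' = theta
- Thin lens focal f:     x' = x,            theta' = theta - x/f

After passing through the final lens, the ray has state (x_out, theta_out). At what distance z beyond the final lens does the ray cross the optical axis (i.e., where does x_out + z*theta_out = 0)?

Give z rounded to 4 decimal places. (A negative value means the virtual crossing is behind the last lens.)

Initial: x=10.0000 theta=0.0000
After 1 (propagate distance d=6): x=10.0000 theta=0.0000
After 2 (thin lens f=-46): x=10.0000 theta=5/23 (≈0.2174)
After 3 (propagate distance d=11): x=285/23 (≈12.3913) theta=5/23 (≈0.2174)
After 4 (thin lens f=49): x=285/23 (≈12.3913) theta=-40/1127 (≈-0.0355)
z_focus = -x_out/theta_out = -(285/23)/(-40/1127) = 349.1250
Rounded to 4 decimal places: z = 349.1250

Answer: 349.1250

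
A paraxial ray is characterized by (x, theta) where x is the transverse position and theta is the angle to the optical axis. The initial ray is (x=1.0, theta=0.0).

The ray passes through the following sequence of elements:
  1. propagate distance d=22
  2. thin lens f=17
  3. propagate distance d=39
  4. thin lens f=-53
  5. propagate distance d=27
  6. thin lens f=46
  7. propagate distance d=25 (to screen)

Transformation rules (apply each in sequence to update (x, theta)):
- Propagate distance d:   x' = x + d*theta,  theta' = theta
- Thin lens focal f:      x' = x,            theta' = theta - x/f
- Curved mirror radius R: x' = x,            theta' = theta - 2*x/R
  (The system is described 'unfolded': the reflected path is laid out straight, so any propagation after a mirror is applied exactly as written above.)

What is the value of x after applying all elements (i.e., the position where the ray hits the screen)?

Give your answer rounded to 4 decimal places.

Initial: x=1.0000 theta=0.0000
After 1 (propagate distance d=22): x=1.0000 theta=0.0000
After 2 (thin lens f=17): x=1.0000 theta=-1/17 (≈-0.0588)
After 3 (propagate distance d=39): x=-22/17 (≈-1.2941) theta=-1/17 (≈-0.0588)
After 4 (thin lens f=-53): x=-22/17 (≈-1.2941) theta=-75/901 (≈-0.0832)
After 5 (propagate distance d=27): x=-3191/901 (≈-3.5416) theta=-75/901 (≈-0.0832)
After 6 (thin lens f=46): x=-3191/901 (≈-3.5416) theta=-259/41446 (≈-0.0062)
After 7 (propagate distance d=25 (to screen)): x=-153261/41446 (≈-3.6978) theta=-259/41446 (≈-0.0062)
Rounded to 4 decimal places: x = -3.6978

Answer: -3.6978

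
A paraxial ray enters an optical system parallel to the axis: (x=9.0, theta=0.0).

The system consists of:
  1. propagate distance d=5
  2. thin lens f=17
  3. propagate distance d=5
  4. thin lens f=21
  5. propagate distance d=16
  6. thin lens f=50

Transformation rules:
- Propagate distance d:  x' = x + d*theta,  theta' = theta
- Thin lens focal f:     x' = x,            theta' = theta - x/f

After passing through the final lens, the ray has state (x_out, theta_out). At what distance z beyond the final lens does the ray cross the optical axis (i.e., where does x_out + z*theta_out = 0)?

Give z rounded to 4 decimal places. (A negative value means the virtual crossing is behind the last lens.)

Answer: -10.0437

Derivation:
Initial: x=9.0000 theta=0.0000
After 1 (propagate distance d=5): x=9.0000 theta=0.0000
After 2 (thin lens f=17): x=9.0000 theta=-9/17 (≈-0.5294)
After 3 (propagate distance d=5): x=108/17 (≈6.3529) theta=-9/17 (≈-0.5294)
After 4 (thin lens f=21): x=108/17 (≈6.3529) theta=-99/119 (≈-0.8319)
After 5 (propagate distance d=16): x=-828/119 (≈-6.9580) theta=-99/119 (≈-0.8319)
After 6 (thin lens f=50): x=-828/119 (≈-6.9580) theta=-2061/2975 (≈-0.6928)
z_focus = -x_out/theta_out = -(-828/119)/(-2061/2975) = -2300/229 ≈ -10.0437
Rounded to 4 decimal places: z = -10.0437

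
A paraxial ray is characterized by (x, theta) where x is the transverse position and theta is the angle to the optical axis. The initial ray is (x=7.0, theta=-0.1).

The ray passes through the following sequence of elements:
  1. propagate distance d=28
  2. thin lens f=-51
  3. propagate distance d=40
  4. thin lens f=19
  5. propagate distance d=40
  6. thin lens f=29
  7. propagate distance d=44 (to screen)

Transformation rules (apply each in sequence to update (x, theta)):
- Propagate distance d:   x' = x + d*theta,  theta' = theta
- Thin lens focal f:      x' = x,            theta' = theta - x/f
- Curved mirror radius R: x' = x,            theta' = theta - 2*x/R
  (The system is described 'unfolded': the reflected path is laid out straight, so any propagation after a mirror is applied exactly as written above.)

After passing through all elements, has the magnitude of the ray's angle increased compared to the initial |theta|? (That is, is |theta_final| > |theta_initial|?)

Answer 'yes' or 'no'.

Answer: no

Derivation:
Initial: x=7.0000 theta=-0.1000
After 1 (propagate distance d=28): x=4.2000 theta=-0.1000
After 2 (thin lens f=-51): x=4.2000 theta=-3/170 (≈-0.0176)
After 3 (propagate distance d=40): x=297/85 (≈3.4941) theta=-3/170 (≈-0.0176)
After 4 (thin lens f=19): x=297/85 (≈3.4941) theta=-651/3230 (≈-0.2015)
After 5 (propagate distance d=40): x=-7377/1615 (≈-4.5678) theta=-651/3230 (≈-0.2015)
After 6 (thin lens f=29): x=-7377/1615 (≈-4.5678) theta=-825/18734 (≈-0.0440)
After 7 (propagate distance d=44 (to screen)): x=-304683/46835 (≈-6.5055) theta=-825/18734 (≈-0.0440)
|theta_initial|=0.1000 |theta_final|=825/18734 (≈0.0440) -> not increased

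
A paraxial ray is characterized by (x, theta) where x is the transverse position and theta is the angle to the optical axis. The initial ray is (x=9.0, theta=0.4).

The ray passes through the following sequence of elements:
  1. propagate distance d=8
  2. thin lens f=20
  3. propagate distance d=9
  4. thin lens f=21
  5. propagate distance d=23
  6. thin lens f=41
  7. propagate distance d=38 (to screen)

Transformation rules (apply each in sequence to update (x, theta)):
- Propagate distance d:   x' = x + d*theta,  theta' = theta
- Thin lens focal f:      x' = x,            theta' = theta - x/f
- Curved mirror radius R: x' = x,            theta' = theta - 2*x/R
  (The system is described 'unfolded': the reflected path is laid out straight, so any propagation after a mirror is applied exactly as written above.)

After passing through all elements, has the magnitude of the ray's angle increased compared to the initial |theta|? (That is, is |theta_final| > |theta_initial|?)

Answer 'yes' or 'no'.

Initial: x=9.0000 theta=0.4000
After 1 (propagate distance d=8): x=12.2000 theta=0.4000
After 2 (thin lens f=20): x=12.2000 theta=-0.2100
After 3 (propagate distance d=9): x=10.3100 theta=-0.2100
After 4 (thin lens f=21): x=10.3100 theta=-368/525 (≈-0.7010)
After 5 (propagate distance d=23): x=-2441/420 (≈-5.8119) theta=-368/525 (≈-0.7010)
After 6 (thin lens f=41): x=-2441/420 (≈-5.8119) theta=-16049/28700 (≈-0.5592)
After 7 (propagate distance d=38 (to screen)): x=-2329991/86100 (≈-27.0615) theta=-16049/28700 (≈-0.5592)
|theta_initial|=0.4000 |theta_final|=16049/28700 (≈0.5592) -> increased

Answer: yes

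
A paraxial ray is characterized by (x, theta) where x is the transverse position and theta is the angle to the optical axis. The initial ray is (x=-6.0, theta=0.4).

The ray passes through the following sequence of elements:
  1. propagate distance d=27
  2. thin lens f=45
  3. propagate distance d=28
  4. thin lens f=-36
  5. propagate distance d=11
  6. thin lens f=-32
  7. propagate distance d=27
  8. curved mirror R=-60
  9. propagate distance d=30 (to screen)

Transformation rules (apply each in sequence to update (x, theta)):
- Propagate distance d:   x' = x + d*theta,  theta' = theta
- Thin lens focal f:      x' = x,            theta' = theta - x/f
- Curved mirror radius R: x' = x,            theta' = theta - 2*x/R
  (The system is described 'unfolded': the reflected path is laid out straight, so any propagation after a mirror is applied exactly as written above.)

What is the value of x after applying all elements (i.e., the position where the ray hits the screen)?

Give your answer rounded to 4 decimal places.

Initial: x=-6.0000 theta=0.4000
After 1 (propagate distance d=27): x=4.8000 theta=0.4000
After 2 (thin lens f=45): x=4.8000 theta=22/75 (≈0.2933)
After 3 (propagate distance d=28): x=976/75 (≈13.0133) theta=22/75 (≈0.2933)
After 4 (thin lens f=-36): x=976/75 (≈13.0133) theta=442/675 (≈0.6548)
After 5 (propagate distance d=11): x=13646/675 (≈20.2163) theta=442/675 (≈0.6548)
After 6 (thin lens f=-32): x=13646/675 (≈20.2163) theta=2779/2160 (≈1.2866)
After 7 (propagate distance d=27): x=593501/10800 (≈54.9538) theta=2779/2160 (≈1.2866)
After 8 (curved mirror R=-60): x=593501/10800 (≈54.9538) theta=1010351/324000 (≈3.1184)
After 9 (propagate distance d=30 (to screen)): x=400963/2700 (≈148.5048) theta=1010351/324000 (≈3.1184)
Rounded to 4 decimal places: x = 148.5048

Answer: 148.5048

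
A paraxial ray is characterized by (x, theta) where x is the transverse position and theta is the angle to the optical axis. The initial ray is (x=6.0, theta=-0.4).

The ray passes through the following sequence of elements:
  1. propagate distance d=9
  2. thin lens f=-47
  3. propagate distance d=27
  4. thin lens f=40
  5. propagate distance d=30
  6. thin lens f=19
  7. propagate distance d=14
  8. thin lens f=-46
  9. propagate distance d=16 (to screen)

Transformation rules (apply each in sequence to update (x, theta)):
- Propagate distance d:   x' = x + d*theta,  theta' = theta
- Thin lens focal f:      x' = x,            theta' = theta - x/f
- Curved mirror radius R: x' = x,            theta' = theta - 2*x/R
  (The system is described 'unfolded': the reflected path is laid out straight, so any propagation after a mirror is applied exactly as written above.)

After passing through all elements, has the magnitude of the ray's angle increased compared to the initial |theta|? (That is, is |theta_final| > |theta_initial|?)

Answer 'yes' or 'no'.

Initial: x=6.0000 theta=-0.4000
After 1 (propagate distance d=9): x=2.4000 theta=-0.4000
After 2 (thin lens f=-47): x=2.4000 theta=-82/235 (≈-0.3489)
After 3 (propagate distance d=27): x=-330/47 (≈-7.0213) theta=-82/235 (≈-0.3489)
After 4 (thin lens f=40): x=-330/47 (≈-7.0213) theta=-163/940 (≈-0.1734)
After 5 (propagate distance d=30): x=-1149/94 (≈-12.2234) theta=-163/940 (≈-0.1734)
After 6 (thin lens f=19): x=-1149/94 (≈-12.2234) theta=8393/17860 (≈0.4699)
After 7 (propagate distance d=14): x=-25202/4465 (≈-5.6443) theta=8393/17860 (≈0.4699)
After 8 (thin lens f=-46): x=-25202/4465 (≈-5.6443) theta=28527/82156 (≈0.3472)
After 9 (propagate distance d=16 (to screen)): x=-9106/102695 (≈-0.0887) theta=28527/82156 (≈0.3472)
|theta_initial|=0.4000 |theta_final|=28527/82156 (≈0.3472) -> not increased

Answer: no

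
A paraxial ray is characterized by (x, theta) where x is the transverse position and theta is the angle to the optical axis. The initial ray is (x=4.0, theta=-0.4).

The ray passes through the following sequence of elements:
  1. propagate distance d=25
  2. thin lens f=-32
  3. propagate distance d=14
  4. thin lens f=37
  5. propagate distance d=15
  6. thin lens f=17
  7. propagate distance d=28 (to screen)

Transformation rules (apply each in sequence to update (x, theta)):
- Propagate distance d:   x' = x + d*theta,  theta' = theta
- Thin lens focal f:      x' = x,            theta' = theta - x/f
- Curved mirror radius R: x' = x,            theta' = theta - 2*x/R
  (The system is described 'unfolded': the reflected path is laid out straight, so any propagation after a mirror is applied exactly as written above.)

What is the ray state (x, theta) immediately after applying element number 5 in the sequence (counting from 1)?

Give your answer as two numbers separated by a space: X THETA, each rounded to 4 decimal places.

Initial: x=4.0000 theta=-0.4000
After 1 (propagate distance d=25): x=-6.0000 theta=-0.4000
After 2 (thin lens f=-32): x=-6.0000 theta=-0.5875
After 3 (propagate distance d=14): x=-14.2250 theta=-0.5875
After 4 (thin lens f=37): x=-14.2250 theta=-601/2960 (≈-0.2030)
After 5 (propagate distance d=15): x=-51121/2960 (≈-17.2706) theta=-601/2960 (≈-0.2030)
Rounded to 4 decimal places: x = -17.2706, theta = -0.2030

Answer: -17.2706 -0.2030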